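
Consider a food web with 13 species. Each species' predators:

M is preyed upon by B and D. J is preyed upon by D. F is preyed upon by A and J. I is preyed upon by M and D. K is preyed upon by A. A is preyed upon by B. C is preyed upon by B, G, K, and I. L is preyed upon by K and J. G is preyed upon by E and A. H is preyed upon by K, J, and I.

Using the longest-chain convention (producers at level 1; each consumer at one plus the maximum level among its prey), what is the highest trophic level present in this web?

4

Producers (level 1): L, F, C, H.
C → I → M → D gives D level 4.
No species has a prey at level 4, so no species reaches level 5.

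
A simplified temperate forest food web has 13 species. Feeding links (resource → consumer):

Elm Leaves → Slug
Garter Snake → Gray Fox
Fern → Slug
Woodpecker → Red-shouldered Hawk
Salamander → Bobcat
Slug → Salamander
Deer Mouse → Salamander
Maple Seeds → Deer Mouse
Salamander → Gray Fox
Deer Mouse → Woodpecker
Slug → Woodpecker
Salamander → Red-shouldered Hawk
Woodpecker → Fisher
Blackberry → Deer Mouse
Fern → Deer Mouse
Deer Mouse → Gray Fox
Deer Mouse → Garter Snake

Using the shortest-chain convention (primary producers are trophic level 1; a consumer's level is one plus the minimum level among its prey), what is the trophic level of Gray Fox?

Trophic level 3

Blackberry is a producer → level 1.
Deer Mouse eats Blackberry → level 2.
Gray Fox eats Deer Mouse → level 3.
No prey of Gray Fox is below level 2, so 3 is the minimum.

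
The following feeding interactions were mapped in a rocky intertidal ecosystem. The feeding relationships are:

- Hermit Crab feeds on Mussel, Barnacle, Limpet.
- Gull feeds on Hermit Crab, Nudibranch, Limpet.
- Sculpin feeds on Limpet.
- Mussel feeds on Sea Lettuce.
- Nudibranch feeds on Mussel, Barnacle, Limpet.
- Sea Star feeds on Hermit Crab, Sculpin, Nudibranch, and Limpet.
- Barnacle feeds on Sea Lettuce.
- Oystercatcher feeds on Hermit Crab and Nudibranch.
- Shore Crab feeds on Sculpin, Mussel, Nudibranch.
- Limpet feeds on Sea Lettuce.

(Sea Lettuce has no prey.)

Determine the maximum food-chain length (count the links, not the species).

One longest chain: Sea Lettuce → Limpet → Sculpin → Sea Star.
It has 4 species and 3 links.

3 links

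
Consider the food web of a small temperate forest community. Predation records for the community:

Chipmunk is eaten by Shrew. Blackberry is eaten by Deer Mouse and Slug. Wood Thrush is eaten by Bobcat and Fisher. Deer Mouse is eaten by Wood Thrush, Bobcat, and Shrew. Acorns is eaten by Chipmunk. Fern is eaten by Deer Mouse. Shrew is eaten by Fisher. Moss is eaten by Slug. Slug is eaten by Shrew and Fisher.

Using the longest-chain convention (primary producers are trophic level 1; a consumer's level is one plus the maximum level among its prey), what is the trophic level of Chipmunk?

Trophic level 2

Acorns is a producer → level 1.
Chipmunk eats Acorns → level 2.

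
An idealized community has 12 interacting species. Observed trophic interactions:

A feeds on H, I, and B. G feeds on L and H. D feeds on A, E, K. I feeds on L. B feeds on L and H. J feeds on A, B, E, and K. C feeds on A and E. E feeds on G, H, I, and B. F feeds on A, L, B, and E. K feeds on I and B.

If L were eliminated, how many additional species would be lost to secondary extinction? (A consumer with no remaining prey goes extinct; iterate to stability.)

1

Remove L.
Round 1: I (all prey gone) → extinct.
No further losses. Total secondary extinctions: 1.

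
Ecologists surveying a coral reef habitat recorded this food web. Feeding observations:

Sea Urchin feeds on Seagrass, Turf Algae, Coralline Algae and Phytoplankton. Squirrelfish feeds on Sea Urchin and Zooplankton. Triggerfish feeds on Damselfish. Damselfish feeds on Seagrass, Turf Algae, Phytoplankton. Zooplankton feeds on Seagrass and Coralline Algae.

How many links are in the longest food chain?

One longest chain: Coralline Algae → Zooplankton → Squirrelfish.
It has 3 species and 2 links.

2 links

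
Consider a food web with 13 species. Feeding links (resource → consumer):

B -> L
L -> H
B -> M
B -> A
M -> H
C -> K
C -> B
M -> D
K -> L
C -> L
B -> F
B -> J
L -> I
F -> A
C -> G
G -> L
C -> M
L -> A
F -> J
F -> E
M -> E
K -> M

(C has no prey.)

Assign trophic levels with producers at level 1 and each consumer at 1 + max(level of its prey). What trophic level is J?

C is a producer → level 1.
B eats C → level 2.
F eats B → level 3.
J eats F (level 3); other prey at levels: B 2 → level 4.

Trophic level 4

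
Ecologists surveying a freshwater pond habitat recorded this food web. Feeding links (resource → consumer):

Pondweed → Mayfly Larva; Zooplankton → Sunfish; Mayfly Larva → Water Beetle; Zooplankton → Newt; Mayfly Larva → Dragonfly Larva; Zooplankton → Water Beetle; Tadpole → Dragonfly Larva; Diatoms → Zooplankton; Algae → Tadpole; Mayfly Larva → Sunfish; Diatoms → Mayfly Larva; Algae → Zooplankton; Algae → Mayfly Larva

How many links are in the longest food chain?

2 links

One longest chain: Algae → Mayfly Larva → Sunfish.
It has 3 species and 2 links.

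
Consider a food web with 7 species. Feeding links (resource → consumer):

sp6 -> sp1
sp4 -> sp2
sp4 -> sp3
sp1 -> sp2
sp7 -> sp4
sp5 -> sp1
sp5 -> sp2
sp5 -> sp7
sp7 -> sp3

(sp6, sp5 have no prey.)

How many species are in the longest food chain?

4 species

One longest chain: sp5 → sp7 → sp4 → sp3.
It has 4 species and 3 links.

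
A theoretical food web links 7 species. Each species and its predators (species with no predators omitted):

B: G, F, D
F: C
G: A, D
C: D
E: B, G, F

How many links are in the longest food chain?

4 links

One longest chain: E → B → F → C → D.
It has 5 species and 4 links.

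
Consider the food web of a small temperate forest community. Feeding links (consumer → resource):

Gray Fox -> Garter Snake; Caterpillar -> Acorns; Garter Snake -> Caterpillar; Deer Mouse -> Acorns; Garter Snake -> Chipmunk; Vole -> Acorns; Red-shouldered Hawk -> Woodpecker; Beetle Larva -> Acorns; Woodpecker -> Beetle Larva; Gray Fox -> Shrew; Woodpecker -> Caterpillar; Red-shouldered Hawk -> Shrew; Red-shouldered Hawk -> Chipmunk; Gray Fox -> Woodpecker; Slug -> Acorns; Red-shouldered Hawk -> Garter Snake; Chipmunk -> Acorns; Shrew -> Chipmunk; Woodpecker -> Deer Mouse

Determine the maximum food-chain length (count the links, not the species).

3 links

One longest chain: Acorns → Chipmunk → Shrew → Red-shouldered Hawk.
It has 4 species and 3 links.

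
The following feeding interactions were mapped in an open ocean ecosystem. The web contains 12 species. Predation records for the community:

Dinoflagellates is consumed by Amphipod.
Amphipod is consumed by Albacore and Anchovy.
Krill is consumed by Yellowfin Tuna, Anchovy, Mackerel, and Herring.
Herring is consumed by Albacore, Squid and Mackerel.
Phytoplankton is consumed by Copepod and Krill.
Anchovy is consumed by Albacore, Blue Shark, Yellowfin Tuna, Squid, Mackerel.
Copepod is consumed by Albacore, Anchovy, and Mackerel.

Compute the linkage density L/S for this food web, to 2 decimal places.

L/S = 1.67

There are L = 20 links among S = 12 species.
L/S = 20/12 = 1.6667 ≈ 1.67.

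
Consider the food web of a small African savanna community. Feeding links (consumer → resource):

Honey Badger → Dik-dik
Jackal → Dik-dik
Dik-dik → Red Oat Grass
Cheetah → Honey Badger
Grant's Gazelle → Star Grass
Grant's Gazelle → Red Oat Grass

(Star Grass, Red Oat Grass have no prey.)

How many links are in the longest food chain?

3 links

One longest chain: Red Oat Grass → Dik-dik → Honey Badger → Cheetah.
It has 4 species and 3 links.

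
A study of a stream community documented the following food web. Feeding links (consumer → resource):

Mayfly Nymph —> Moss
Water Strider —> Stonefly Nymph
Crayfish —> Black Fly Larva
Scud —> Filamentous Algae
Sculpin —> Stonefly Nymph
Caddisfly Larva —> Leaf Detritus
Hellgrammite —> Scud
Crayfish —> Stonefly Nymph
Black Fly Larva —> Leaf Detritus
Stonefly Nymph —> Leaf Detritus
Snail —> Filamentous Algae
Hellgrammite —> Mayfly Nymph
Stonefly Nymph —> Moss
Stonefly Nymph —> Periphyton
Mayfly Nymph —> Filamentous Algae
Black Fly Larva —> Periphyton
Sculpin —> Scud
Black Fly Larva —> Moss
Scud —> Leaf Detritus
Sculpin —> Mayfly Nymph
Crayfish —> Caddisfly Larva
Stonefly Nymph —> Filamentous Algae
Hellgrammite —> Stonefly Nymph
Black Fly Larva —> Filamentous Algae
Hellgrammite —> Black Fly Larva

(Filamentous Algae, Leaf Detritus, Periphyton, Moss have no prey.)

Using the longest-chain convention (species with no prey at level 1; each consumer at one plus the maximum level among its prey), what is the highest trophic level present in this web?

Basal resources (level 1): Filamentous Algae, Leaf Detritus, Periphyton, Moss.
Filamentous Algae → Stonefly Nymph → Hellgrammite gives Hellgrammite level 3.
No species has a prey at level 3, so no species reaches level 4.

3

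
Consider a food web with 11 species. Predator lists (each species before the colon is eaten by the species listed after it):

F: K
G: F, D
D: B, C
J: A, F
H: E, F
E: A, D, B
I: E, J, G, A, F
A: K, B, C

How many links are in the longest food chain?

3 links

One longest chain: I → E → A → K.
It has 4 species and 3 links.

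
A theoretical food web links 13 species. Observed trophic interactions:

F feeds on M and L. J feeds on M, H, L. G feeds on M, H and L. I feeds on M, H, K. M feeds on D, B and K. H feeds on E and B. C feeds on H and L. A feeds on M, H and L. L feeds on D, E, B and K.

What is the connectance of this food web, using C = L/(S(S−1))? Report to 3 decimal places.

C = 0.160

The web has S = 13 species and L = 25 feeding links.
C = L / (S(S−1)) = 25 / 156 = 0.1603 ≈ 0.160.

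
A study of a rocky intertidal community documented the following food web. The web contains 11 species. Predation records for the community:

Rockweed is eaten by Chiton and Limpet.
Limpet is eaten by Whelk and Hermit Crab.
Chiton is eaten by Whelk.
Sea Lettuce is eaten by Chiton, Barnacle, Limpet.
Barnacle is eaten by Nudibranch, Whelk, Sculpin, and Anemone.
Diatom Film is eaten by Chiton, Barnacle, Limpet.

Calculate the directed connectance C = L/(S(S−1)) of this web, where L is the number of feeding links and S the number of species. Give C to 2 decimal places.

C = 0.14

The web has S = 11 species and L = 15 feeding links.
C = L / (S(S−1)) = 15 / 110 = 0.1364 ≈ 0.14.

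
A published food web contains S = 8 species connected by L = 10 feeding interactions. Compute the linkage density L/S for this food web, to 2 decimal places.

L/S = 1.25

There are L = 10 links among S = 8 species.
L/S = 10/8 = 1.2500 ≈ 1.25.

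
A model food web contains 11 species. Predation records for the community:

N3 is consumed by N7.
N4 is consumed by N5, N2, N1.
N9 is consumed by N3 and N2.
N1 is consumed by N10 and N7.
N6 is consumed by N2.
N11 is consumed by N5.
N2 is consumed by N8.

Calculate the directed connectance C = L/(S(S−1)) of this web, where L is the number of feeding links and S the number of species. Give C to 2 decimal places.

The web has S = 11 species and L = 11 feeding links.
C = L / (S(S−1)) = 11 / 110 = 0.1000 ≈ 0.10.

C = 0.10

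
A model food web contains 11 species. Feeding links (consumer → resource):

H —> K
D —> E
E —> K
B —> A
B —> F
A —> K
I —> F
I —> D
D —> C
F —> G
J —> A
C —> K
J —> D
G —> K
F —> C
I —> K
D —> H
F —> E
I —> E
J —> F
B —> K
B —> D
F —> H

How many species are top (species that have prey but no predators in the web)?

Top species (has prey, but nothing eats it): J, B, I.
Count: 3.

3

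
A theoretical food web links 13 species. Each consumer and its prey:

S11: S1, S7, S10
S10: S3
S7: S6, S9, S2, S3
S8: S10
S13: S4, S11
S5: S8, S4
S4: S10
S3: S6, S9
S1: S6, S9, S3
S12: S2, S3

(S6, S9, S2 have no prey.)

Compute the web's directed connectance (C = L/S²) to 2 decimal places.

C = 0.12

The web has S = 13 species and L = 21 feeding links.
C = L / S² = 21 / 169 = 0.1243 ≈ 0.12.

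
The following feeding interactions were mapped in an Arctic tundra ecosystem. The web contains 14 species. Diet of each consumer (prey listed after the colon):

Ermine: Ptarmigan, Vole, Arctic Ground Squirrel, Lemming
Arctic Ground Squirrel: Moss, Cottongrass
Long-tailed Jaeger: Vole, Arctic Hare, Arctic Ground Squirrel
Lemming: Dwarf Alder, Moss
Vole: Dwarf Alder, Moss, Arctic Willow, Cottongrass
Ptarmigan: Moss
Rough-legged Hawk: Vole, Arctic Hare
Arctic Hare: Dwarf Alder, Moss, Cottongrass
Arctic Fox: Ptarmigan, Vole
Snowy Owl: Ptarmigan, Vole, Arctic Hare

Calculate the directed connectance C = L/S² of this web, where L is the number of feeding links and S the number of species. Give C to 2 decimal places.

C = 0.13

The web has S = 14 species and L = 26 feeding links.
C = L / S² = 26 / 196 = 0.1327 ≈ 0.13.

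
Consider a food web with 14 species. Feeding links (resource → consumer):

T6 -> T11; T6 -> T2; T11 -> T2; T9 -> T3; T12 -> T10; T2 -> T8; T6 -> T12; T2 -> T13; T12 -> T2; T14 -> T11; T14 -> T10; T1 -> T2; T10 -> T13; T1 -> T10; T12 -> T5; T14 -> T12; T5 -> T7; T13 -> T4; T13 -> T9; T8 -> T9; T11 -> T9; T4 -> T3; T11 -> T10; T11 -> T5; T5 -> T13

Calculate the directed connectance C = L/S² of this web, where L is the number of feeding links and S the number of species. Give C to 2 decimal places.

C = 0.13

The web has S = 14 species and L = 25 feeding links.
C = L / S² = 25 / 196 = 0.1276 ≈ 0.13.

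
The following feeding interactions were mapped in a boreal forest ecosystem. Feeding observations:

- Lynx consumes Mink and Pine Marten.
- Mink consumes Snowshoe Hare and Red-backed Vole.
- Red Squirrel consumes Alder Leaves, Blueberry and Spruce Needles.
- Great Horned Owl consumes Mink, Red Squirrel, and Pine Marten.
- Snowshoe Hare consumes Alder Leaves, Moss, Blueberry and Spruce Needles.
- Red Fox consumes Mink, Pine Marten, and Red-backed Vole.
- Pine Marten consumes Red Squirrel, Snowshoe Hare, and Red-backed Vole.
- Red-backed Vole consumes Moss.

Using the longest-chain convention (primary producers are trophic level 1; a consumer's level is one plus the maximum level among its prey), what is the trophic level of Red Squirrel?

Alder Leaves is a producer → level 1.
Red Squirrel eats Alder Leaves (level 1); other prey at levels: Blueberry 1, Spruce Needles 1 → level 2.

Trophic level 2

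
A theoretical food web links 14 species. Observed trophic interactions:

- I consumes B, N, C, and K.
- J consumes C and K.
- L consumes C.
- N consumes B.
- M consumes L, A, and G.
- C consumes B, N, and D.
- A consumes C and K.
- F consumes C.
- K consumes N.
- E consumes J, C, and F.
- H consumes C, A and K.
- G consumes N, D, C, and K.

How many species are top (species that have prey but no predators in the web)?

Top species (has prey, but nothing eats it): I, H, E, M.
Count: 4.

4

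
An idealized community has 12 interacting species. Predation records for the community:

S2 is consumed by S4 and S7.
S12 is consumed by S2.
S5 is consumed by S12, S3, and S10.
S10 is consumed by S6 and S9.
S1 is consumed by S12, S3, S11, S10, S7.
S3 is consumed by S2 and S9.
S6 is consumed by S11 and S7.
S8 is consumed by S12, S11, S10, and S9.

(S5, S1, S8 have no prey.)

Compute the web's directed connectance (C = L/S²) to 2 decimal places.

The web has S = 12 species and L = 21 feeding links.
C = L / S² = 21 / 144 = 0.1458 ≈ 0.15.

C = 0.15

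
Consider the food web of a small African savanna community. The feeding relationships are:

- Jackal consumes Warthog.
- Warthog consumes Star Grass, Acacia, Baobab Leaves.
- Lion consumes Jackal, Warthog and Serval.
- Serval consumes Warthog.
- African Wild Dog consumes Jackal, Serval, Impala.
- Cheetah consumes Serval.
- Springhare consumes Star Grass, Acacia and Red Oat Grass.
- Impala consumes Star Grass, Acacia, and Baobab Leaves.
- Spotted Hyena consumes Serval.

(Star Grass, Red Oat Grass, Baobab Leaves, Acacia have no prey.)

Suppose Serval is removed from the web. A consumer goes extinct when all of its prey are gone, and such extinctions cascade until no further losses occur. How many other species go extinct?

Remove Serval.
Round 1: Cheetah (all prey gone), Spotted Hyena (all prey gone) → extinct.
No further losses. Total secondary extinctions: 2.

2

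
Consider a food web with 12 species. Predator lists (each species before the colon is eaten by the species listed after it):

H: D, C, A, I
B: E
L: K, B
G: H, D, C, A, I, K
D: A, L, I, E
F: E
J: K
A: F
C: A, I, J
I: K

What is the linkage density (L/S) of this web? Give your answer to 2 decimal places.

There are L = 24 links among S = 12 species.
L/S = 24/12 = 2.0000 ≈ 2.00.

L/S = 2.00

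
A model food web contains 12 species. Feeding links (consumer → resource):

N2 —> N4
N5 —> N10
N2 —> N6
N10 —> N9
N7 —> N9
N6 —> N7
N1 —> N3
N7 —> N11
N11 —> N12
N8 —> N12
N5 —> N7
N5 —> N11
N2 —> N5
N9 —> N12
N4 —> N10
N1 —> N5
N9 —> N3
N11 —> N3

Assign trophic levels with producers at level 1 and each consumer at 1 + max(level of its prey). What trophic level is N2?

Trophic level 5

N3 is a producer → level 1.
N9 eats N3 (level 1); other prey at levels: N12 1 → level 2.
N10 eats N9 → level 3.
N4 eats N10 → level 4.
N2 eats N4 (level 4); other prey at levels: N6 4, N5 4 → level 5.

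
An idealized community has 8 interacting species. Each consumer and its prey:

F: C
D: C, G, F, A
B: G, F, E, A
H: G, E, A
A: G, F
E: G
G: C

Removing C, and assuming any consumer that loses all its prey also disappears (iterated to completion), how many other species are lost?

Remove C.
Round 1: G (all prey gone), F (all prey gone) → extinct.
Round 2: E (all prey gone), A (all prey gone) → extinct.
Round 3: B (all prey gone), D (all prey gone), H (all prey gone) → extinct.
No further losses. Total secondary extinctions: 7.

7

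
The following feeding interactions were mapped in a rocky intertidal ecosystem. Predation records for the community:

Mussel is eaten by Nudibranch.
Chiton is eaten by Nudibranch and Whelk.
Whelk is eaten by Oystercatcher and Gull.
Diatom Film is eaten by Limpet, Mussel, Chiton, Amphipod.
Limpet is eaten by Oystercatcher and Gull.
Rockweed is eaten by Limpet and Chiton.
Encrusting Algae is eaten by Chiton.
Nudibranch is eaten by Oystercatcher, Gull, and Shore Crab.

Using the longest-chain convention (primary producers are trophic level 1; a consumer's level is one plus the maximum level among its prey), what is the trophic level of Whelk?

Diatom Film is a producer → level 1.
Chiton eats Diatom Film (level 1); other prey at levels: Rockweed 1, Encrusting Algae 1 → level 2.
Whelk eats Chiton → level 3.

Trophic level 3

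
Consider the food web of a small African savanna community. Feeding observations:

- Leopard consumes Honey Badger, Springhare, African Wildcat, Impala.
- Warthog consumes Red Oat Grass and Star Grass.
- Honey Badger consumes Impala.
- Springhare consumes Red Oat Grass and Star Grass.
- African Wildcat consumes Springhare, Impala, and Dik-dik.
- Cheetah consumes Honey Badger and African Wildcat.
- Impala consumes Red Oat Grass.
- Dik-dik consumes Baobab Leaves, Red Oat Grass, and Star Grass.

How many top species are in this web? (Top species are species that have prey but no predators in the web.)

Top species (has prey, but nothing eats it): Warthog, Cheetah, Leopard.
Count: 3.

3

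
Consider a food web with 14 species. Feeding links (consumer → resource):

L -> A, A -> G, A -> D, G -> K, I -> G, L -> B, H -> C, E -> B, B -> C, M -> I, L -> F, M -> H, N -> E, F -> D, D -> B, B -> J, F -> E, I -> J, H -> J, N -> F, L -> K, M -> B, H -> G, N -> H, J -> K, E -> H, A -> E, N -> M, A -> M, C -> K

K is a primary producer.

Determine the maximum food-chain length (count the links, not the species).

5 links

One longest chain: K → C → B → E → F → N.
It has 6 species and 5 links.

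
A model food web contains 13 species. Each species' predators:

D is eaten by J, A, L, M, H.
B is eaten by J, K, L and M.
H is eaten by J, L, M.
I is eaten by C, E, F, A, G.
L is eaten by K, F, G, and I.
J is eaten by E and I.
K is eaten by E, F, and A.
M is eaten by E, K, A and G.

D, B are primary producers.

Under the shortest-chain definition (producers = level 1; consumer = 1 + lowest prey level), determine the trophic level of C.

Trophic level 4

D is a producer → level 1.
J eats D → level 2.
I eats J → level 3.
C eats I → level 4.
No prey of C is below level 3, so 4 is the minimum.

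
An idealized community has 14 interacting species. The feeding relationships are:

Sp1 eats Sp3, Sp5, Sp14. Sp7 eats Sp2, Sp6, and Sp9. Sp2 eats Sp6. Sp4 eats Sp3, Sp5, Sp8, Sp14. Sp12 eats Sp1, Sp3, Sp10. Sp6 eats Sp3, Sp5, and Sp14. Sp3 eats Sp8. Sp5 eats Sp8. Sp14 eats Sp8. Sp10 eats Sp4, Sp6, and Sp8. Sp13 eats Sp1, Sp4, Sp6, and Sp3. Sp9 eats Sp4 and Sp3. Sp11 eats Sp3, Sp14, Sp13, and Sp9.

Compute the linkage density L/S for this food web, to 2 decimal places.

There are L = 33 links among S = 14 species.
L/S = 33/14 = 2.3571 ≈ 2.36.

L/S = 2.36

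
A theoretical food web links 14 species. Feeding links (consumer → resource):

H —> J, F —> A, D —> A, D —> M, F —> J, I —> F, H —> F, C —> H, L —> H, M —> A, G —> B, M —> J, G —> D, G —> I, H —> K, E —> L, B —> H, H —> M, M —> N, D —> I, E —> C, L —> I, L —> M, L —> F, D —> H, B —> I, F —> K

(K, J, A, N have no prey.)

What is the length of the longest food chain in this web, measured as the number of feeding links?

One longest chain: K → F → I → B → G.
It has 5 species and 4 links.

4 links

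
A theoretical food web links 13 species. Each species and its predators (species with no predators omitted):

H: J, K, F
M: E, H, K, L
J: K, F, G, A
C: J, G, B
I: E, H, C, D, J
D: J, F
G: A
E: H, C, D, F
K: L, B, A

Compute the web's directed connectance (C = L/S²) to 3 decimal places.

The web has S = 13 species and L = 29 feeding links.
C = L / S² = 29 / 169 = 0.1716 ≈ 0.172.

C = 0.172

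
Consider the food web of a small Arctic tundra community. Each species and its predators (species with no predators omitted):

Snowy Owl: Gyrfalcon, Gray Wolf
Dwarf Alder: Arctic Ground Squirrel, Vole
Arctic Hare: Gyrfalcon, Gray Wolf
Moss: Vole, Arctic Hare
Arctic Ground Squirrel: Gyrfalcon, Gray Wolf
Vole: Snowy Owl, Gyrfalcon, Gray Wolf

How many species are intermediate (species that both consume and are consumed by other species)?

Intermediate species (has both prey and predators): Arctic Ground Squirrel, Vole, Arctic Hare, Snowy Owl.
Count: 4.

4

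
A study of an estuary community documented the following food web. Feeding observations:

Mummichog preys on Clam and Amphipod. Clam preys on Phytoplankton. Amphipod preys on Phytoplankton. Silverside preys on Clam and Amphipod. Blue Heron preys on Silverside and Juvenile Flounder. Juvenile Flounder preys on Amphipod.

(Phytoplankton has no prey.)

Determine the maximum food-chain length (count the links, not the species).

One longest chain: Phytoplankton → Amphipod → Juvenile Flounder → Blue Heron.
It has 4 species and 3 links.

3 links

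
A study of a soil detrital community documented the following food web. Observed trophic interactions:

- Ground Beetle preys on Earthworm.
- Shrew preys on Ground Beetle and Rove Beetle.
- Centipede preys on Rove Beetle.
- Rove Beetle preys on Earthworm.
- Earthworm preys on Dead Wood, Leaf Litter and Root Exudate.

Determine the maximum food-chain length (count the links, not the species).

One longest chain: Root Exudate → Earthworm → Rove Beetle → Centipede.
It has 4 species and 3 links.

3 links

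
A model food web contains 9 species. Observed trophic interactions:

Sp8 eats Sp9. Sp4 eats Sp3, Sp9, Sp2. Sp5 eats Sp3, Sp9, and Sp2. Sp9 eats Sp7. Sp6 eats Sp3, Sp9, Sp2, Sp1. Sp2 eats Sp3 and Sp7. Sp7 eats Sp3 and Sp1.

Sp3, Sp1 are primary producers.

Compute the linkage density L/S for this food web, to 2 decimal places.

L/S = 1.78

There are L = 16 links among S = 9 species.
L/S = 16/9 = 1.7778 ≈ 1.78.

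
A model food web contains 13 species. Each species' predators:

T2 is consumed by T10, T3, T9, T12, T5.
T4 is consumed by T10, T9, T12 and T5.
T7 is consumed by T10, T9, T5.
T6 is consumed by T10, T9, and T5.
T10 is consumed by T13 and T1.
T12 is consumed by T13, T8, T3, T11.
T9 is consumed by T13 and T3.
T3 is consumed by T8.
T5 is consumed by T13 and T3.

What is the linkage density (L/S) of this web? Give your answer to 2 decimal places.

There are L = 26 links among S = 13 species.
L/S = 26/13 = 2.0000 ≈ 2.00.

L/S = 2.00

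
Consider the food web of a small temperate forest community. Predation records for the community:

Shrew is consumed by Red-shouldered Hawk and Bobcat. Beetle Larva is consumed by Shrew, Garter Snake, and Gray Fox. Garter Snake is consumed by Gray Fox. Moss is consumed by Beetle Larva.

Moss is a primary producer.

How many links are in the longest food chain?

3 links

One longest chain: Moss → Beetle Larva → Shrew → Red-shouldered Hawk.
It has 4 species and 3 links.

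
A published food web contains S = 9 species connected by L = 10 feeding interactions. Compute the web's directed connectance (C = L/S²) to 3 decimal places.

C = 0.123

The web has S = 9 species and L = 10 feeding links.
C = L / S² = 10 / 81 = 0.1235 ≈ 0.123.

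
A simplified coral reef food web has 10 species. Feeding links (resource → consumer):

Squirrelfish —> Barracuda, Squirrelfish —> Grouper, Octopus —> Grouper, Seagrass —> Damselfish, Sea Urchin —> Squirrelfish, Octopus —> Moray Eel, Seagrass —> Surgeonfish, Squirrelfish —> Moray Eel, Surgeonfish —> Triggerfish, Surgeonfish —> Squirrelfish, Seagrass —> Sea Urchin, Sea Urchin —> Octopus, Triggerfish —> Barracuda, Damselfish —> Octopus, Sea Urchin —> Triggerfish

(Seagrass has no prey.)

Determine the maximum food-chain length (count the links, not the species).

3 links

One longest chain: Seagrass → Sea Urchin → Triggerfish → Barracuda.
It has 4 species and 3 links.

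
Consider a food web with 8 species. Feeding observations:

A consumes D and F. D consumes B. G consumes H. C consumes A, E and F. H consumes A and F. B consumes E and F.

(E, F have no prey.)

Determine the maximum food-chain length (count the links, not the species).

One longest chain: E → B → D → A → H → G.
It has 6 species and 5 links.

5 links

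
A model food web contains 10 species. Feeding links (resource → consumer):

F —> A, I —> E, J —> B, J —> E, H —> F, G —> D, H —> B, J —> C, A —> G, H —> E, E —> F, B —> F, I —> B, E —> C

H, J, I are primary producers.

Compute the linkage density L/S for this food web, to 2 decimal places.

L/S = 1.40

There are L = 14 links among S = 10 species.
L/S = 14/10 = 1.4000 ≈ 1.40.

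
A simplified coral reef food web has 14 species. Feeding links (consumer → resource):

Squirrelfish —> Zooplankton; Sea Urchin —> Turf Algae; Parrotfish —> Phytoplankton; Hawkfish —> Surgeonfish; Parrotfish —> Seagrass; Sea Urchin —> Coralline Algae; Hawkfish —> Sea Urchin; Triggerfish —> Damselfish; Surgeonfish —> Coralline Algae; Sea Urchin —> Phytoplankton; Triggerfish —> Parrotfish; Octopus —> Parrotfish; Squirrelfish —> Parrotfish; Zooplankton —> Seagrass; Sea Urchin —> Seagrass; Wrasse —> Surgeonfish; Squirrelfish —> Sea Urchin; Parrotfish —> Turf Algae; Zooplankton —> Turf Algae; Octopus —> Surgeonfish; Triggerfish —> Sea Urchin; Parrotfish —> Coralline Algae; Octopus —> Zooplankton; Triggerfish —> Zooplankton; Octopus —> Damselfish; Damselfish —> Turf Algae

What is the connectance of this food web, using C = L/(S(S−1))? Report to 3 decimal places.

C = 0.143

The web has S = 14 species and L = 26 feeding links.
C = L / (S(S−1)) = 26 / 182 = 0.1429 ≈ 0.143.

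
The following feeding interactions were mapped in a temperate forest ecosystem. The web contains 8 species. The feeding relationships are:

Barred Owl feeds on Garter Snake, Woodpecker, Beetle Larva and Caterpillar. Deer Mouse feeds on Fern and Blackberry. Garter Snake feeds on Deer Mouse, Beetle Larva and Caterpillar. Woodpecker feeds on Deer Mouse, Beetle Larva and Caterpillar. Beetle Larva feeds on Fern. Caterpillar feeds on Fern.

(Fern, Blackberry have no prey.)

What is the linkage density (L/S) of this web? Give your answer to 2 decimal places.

There are L = 14 links among S = 8 species.
L/S = 14/8 = 1.7500 ≈ 1.75.

L/S = 1.75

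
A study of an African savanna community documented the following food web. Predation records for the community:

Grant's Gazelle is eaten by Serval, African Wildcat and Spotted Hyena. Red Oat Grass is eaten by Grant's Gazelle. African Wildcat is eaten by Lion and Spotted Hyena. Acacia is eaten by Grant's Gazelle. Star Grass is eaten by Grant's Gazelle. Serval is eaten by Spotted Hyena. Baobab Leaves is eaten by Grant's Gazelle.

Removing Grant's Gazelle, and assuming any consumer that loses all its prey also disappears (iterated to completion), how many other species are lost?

Remove Grant's Gazelle.
Round 1: Serval (all prey gone), African Wildcat (all prey gone) → extinct.
Round 2: Spotted Hyena (all prey gone), Lion (all prey gone) → extinct.
No further losses. Total secondary extinctions: 4.

4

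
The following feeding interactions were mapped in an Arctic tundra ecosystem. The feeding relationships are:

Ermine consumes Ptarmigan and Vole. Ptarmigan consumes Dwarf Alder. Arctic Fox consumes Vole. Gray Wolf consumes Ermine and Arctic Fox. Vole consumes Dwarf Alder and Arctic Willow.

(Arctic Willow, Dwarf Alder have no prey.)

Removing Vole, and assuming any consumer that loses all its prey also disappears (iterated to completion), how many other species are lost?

1

Remove Vole.
Round 1: Arctic Fox (all prey gone) → extinct.
No further losses. Total secondary extinctions: 1.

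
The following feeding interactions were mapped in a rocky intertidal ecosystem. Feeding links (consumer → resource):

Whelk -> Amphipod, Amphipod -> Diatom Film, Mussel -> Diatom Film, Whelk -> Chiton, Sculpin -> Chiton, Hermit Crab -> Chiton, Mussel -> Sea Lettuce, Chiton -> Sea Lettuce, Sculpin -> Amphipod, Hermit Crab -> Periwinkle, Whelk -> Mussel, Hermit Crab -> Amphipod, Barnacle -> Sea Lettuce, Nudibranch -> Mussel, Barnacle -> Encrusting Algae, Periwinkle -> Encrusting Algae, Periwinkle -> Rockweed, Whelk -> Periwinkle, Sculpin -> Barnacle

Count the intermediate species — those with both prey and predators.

Intermediate species (has both prey and predators): Amphipod, Mussel, Periwinkle, Chiton, Barnacle.
Count: 5.

5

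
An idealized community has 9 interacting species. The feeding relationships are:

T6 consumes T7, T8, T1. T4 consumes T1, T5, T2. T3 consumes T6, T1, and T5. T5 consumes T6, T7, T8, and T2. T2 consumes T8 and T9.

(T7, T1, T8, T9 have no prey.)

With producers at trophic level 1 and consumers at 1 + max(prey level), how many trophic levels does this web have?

4

Producers (level 1): T7, T1, T8, T9.
T8 → T2 → T5 → T4 gives T4 level 4.
No species has a prey at level 4, so no species reaches level 5.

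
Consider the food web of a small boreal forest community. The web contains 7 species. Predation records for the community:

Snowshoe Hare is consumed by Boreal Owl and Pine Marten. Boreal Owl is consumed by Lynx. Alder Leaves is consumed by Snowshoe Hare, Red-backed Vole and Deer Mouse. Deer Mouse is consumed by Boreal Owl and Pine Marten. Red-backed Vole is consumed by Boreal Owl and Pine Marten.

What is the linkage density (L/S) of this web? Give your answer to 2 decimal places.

L/S = 1.43

There are L = 10 links among S = 7 species.
L/S = 10/7 = 1.4286 ≈ 1.43.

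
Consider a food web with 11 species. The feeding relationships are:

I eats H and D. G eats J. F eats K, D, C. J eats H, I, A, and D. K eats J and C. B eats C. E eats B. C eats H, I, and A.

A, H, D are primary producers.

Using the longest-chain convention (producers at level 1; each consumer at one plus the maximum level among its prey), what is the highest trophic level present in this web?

5

Producers (level 1): A, H, D.
H → I → C → B → E gives E level 5.
No species has a prey at level 5, so no species reaches level 6.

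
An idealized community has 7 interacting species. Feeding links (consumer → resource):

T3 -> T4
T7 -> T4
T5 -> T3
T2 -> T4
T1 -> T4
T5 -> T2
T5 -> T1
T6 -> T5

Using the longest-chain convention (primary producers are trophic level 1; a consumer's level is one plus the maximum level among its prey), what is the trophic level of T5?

Trophic level 3

T4 is a producer → level 1.
T3 eats T4 → level 2.
T5 eats T3 (level 2); other prey at levels: T2 2, T1 2 → level 3.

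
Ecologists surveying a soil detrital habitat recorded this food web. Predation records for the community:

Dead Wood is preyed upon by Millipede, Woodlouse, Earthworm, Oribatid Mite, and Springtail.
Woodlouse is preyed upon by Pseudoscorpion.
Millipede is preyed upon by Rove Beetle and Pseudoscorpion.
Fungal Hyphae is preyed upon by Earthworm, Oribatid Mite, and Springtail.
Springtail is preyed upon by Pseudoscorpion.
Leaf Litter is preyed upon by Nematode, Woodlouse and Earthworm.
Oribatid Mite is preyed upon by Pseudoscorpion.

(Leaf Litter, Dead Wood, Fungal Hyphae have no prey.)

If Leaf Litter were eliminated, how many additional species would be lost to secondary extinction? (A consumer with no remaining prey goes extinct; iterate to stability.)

Remove Leaf Litter.
Round 1: Nematode (all prey gone) → extinct.
No further losses. Total secondary extinctions: 1.

1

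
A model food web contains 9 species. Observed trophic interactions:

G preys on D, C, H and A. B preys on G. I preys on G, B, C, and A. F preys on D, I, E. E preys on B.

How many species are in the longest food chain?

One longest chain: D → G → B → E → F.
It has 5 species and 4 links.

5 species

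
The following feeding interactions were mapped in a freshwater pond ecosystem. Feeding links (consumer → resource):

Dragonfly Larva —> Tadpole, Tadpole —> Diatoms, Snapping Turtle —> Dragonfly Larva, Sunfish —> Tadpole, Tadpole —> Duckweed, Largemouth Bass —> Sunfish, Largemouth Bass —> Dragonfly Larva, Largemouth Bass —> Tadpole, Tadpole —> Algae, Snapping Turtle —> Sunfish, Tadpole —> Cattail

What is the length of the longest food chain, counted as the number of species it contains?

4 species

One longest chain: Algae → Tadpole → Sunfish → Snapping Turtle.
It has 4 species and 3 links.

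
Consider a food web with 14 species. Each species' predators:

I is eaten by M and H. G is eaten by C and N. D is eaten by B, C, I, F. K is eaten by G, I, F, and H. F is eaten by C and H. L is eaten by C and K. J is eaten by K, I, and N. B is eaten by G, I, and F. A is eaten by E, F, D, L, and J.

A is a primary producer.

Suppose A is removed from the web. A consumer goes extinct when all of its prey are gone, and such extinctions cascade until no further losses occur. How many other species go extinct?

Remove A.
Round 1: D (all prey gone), L (all prey gone), J (all prey gone), E (all prey gone) → extinct.
Round 2: B (all prey gone), K (all prey gone) → extinct.
Round 3: G (all prey gone), I (all prey gone), F (all prey gone) → extinct.
Round 4: M (all prey gone), N (all prey gone), C (all prey gone), H (all prey gone) → extinct.
No further losses. Total secondary extinctions: 13.

13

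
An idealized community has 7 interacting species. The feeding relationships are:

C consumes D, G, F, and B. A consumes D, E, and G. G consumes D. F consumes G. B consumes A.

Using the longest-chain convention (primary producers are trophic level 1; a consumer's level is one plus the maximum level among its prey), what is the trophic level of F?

Trophic level 3

D is a producer → level 1.
G eats D → level 2.
F eats G → level 3.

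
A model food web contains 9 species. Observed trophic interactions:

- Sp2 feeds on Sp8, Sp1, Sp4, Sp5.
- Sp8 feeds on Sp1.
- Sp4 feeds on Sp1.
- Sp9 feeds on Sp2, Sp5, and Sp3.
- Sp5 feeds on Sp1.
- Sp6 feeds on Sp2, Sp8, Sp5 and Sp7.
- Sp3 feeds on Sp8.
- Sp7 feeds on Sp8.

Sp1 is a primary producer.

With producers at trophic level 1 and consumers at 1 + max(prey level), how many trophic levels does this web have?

Producers (level 1): Sp1.
Sp1 → Sp4 → Sp2 → Sp9 gives Sp9 level 4.
No species has a prey at level 4, so no species reaches level 5.

4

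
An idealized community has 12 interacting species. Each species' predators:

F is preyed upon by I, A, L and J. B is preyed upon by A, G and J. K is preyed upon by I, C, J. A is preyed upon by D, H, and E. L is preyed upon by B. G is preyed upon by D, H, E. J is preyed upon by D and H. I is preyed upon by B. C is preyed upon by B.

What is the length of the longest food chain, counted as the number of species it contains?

5 species

One longest chain: F → L → B → J → H.
It has 5 species and 4 links.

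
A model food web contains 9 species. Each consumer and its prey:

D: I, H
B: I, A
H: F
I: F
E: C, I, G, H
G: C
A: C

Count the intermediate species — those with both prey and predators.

4

Intermediate species (has both prey and predators): I, G, A, H.
Count: 4.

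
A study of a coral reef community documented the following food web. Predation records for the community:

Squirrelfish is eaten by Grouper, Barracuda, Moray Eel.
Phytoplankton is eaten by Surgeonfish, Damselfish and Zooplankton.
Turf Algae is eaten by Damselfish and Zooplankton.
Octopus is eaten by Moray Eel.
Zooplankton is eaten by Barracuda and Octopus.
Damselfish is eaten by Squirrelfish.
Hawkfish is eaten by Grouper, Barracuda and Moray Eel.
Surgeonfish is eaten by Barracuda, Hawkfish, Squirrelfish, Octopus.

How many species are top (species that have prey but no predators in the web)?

Top species (has prey, but nothing eats it): Barracuda, Moray Eel, Grouper.
Count: 3.

3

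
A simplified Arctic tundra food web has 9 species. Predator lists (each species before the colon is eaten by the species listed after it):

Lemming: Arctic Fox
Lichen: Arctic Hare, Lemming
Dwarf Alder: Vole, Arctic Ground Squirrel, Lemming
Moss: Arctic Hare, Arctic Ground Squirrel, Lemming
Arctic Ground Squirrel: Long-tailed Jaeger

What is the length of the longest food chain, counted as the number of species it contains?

One longest chain: Dwarf Alder → Lemming → Arctic Fox.
It has 3 species and 2 links.

3 species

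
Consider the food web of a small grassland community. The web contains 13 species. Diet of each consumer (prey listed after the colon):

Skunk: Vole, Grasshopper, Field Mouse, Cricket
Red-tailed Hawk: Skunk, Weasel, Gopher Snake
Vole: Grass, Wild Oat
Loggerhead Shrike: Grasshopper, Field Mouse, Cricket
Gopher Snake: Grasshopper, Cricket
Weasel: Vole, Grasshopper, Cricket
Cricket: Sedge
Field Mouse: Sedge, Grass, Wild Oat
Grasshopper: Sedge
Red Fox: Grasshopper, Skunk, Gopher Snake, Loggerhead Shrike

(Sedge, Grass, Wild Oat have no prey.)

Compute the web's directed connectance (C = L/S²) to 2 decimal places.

C = 0.15

The web has S = 13 species and L = 26 feeding links.
C = L / S² = 26 / 169 = 0.1538 ≈ 0.15.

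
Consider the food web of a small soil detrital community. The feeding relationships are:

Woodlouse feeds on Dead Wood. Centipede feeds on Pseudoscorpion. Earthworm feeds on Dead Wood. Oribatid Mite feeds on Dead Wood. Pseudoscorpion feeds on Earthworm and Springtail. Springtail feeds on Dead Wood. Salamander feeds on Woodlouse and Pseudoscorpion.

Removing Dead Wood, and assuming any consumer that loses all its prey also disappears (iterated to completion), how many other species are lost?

7

Remove Dead Wood.
Round 1: Woodlouse (all prey gone), Earthworm (all prey gone), Springtail (all prey gone), Oribatid Mite (all prey gone) → extinct.
Round 2: Pseudoscorpion (all prey gone) → extinct.
Round 3: Centipede (all prey gone), Salamander (all prey gone) → extinct.
No further losses. Total secondary extinctions: 7.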